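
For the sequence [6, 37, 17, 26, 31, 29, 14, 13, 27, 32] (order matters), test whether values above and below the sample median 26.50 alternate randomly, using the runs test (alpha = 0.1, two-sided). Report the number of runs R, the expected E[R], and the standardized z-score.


Step 1: Compute median = 26.50; label A = above, B = below.
Labels in order: BABBAABBAA  (n_A = 5, n_B = 5)
Step 2: Count runs R = 6.
Step 3: Under H0 (random ordering), E[R] = 2*n_A*n_B/(n_A+n_B) + 1 = 2*5*5/10 + 1 = 6.0000.
        Var[R] = 2*n_A*n_B*(2*n_A*n_B - n_A - n_B) / ((n_A+n_B)^2 * (n_A+n_B-1)) = 2000/900 = 2.2222.
        SD[R] = 1.4907.
Step 4: R = E[R], so z = 0 with no continuity correction.
Step 5: Two-sided p-value via normal approximation = 2*(1 - Phi(|z|)) = 1.000000.
Step 6: alpha = 0.1. fail to reject H0.

R = 6, z = 0.0000, p = 1.000000, fail to reject H0.


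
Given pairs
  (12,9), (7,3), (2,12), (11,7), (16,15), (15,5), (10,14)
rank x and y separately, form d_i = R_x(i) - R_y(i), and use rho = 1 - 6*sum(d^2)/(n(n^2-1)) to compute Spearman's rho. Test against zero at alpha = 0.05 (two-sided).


Step 1: Rank x and y separately (midranks; no ties here).
rank(x): 12->5, 7->2, 2->1, 11->4, 16->7, 15->6, 10->3
rank(y): 9->4, 3->1, 12->5, 7->3, 15->7, 5->2, 14->6
Step 2: d_i = R_x(i) - R_y(i); compute d_i^2.
  (5-4)^2=1, (2-1)^2=1, (1-5)^2=16, (4-3)^2=1, (7-7)^2=0, (6-2)^2=16, (3-6)^2=9
sum(d^2) = 44.
Step 3: rho = 1 - 6*44 / (7*(7^2 - 1)) = 1 - 264/336 = 0.214286.
Step 4: Under H0, t = rho * sqrt((n-2)/(1-rho^2)) = 0.4906 ~ t(5).
Step 5: Two-sided p-value from the t-distribution with 5 df = 0.644512.
Step 6: alpha = 0.05. fail to reject H0.

rho = 0.2143, p = 0.644512, fail to reject H0 at alpha = 0.05.


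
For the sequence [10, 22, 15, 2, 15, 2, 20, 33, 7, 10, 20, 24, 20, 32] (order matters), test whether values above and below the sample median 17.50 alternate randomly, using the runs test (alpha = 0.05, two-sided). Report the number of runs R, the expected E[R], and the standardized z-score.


Step 1: Compute median = 17.50; label A = above, B = below.
Labels in order: BABBBBAABBAAAA  (n_A = 7, n_B = 7)
Step 2: Count runs R = 6.
Step 3: Under H0 (random ordering), E[R] = 2*n_A*n_B/(n_A+n_B) + 1 = 2*7*7/14 + 1 = 8.0000.
        Var[R] = 2*n_A*n_B*(2*n_A*n_B - n_A - n_B) / ((n_A+n_B)^2 * (n_A+n_B-1)) = 8232/2548 = 3.2308.
        SD[R] = 1.7974.
Step 4: Continuity-corrected z = (R + 0.5 - E[R]) / SD[R] = (6 + 0.5 - 8.0000) / 1.7974 = -0.8345.
Step 5: Two-sided p-value via normal approximation = 2*(1 - Phi(|z|)) = 0.403986.
Step 6: alpha = 0.05. fail to reject H0.

R = 6, z = -0.8345, p = 0.403986, fail to reject H0.


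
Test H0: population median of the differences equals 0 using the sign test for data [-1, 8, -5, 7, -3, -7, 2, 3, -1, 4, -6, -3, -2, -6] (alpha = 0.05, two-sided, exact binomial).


Step 1: Discard zero differences. Original n = 14; n_eff = number of nonzero differences = 14.
Nonzero differences (with sign): -1, +8, -5, +7, -3, -7, +2, +3, -1, +4, -6, -3, -2, -6
Step 2: Count signs: positive = 5, negative = 9.
Step 3: Under H0: P(positive) = 0.5, so the number of positives S ~ Bin(14, 0.5).
Step 4: Two-sided exact p-value = sum of Bin(14,0.5) probabilities at or below the observed probability = 0.423950.
Step 5: alpha = 0.05. fail to reject H0.

n_eff = 14, pos = 5, neg = 9, p = 0.423950, fail to reject H0.


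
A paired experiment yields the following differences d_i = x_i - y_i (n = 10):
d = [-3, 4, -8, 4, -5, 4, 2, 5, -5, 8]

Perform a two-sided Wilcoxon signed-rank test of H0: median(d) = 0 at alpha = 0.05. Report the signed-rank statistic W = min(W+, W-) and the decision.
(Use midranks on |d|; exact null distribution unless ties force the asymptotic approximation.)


Step 1: Drop any zero differences (none here) and take |d_i|.
|d| = [3, 4, 8, 4, 5, 4, 2, 5, 5, 8]
Step 2: Midrank |d_i| (ties get averaged ranks).
ranks: |3|->2, |4|->4, |8|->9.5, |4|->4, |5|->7, |4|->4, |2|->1, |5|->7, |5|->7, |8|->9.5
Step 3: Attach original signs; sum ranks with positive sign and with negative sign.
W+ = 4 + 4 + 4 + 1 + 7 + 9.5 = 29.5
W- = 2 + 9.5 + 7 + 7 = 25.5
(Check: W+ + W- = 55 should equal n(n+1)/2 = 55.)
Step 4: Test statistic W = min(W+, W-) = 25.5.
Step 5: Ties in |d|, so use the tie-corrected normal approximation.
        E[W] = n(n+1)/4 = 10*11/4 = 27.5.
        Tie groups: |d|=4 (t=3), |d|=5 (t=3), |d|=8 (t=2); sum(t^3 - t) = 54.
        Var[W] = n(n+1)(2n+1)/24 - sum(t^3-t)/48 = 2310/24 - 54/48 = 95.125.
        z = (W - E[W]) / sqrt(Var[W]) = (25.5 - 27.5) / 9.7532 = -0.2051.
        Two-sided p = 2*Phi(z) = 0.837525.
Step 6: alpha = 0.05. fail to reject H0.

W+ = 29.5, W- = 25.5, W = min = 25.5, p = 0.837525, fail to reject H0.


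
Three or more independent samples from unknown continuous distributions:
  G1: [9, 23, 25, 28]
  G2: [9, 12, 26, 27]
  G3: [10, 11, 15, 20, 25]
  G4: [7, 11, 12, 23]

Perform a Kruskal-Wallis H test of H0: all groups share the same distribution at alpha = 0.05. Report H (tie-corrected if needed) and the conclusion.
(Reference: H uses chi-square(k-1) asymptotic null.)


Step 1: Combine all N = 17 observations and assign midranks.
sorted (value, group, rank): (7,G4,1), (9,G1,2.5), (9,G2,2.5), (10,G3,4), (11,G3,5.5), (11,G4,5.5), (12,G2,7.5), (12,G4,7.5), (15,G3,9), (20,G3,10), (23,G1,11.5), (23,G4,11.5), (25,G1,13.5), (25,G3,13.5), (26,G2,15), (27,G2,16), (28,G1,17)
Step 2: Sum ranks within each group.
R_1 = 44.5 (n_1 = 4)
R_2 = 41 (n_2 = 4)
R_3 = 42 (n_3 = 5)
R_4 = 25.5 (n_4 = 4)
Step 3: H = 12/(N(N+1)) * sum(R_i^2/n_i) - 3(N+1)
     = 12/(17*18) * (44.5^2/4 + 41^2/4 + 42^2/5 + 25.5^2/4) - 3*18
     = 0.039216 * 1430.67 - 54
     = 2.104902.
Step 4: Ties present; correction factor C = 1 - 30/(17^3 - 17) = 0.993873. Corrected H = 2.104902 / 0.993873 = 2.117879.
Step 5: Under H0, H ~ chi^2(3); p-value = 0.548304.
Step 6: alpha = 0.05. fail to reject H0.

H = 2.1179, df = 3, p = 0.548304, fail to reject H0.


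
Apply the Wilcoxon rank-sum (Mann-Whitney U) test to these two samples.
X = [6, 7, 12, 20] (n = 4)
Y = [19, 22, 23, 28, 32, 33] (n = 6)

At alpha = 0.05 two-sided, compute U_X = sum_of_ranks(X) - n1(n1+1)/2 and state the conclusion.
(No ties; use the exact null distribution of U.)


Step 1: Combine and sort all 10 observations; assign midranks.
sorted (value, group): (6,X), (7,X), (12,X), (19,Y), (20,X), (22,Y), (23,Y), (28,Y), (32,Y), (33,Y)
ranks: 6->1, 7->2, 12->3, 19->4, 20->5, 22->6, 23->7, 28->8, 32->9, 33->10
Step 2: Rank sum for X: R1 = 1 + 2 + 3 + 5 = 11.
Step 3: U_X = R1 - n1(n1+1)/2 = 11 - 4*5/2 = 11 - 10 = 1.
       U_Y = n1*n2 - U_X = 24 - 1 = 23.
Step 4: No ties, so the exact null distribution of U (based on enumerating the C(10,4) = 210 equally likely rank assignments) gives the two-sided p-value.
Step 5: p-value = 0.019048; compare to alpha = 0.05. reject H0.

U_X = 1, p = 0.019048, reject H0 at alpha = 0.05.


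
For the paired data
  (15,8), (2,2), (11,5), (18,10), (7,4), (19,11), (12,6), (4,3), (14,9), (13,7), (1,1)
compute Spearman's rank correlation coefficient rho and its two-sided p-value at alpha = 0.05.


Step 1: Rank x and y separately (midranks; no ties here).
rank(x): 15->9, 2->2, 11->5, 18->10, 7->4, 19->11, 12->6, 4->3, 14->8, 13->7, 1->1
rank(y): 8->8, 2->2, 5->5, 10->10, 4->4, 11->11, 6->6, 3->3, 9->9, 7->7, 1->1
Step 2: d_i = R_x(i) - R_y(i); compute d_i^2.
  (9-8)^2=1, (2-2)^2=0, (5-5)^2=0, (10-10)^2=0, (4-4)^2=0, (11-11)^2=0, (6-6)^2=0, (3-3)^2=0, (8-9)^2=1, (7-7)^2=0, (1-1)^2=0
sum(d^2) = 2.
Step 3: rho = 1 - 6*2 / (11*(11^2 - 1)) = 1 - 12/1320 = 0.990909.
Step 4: Under H0, t = rho * sqrt((n-2)/(1-rho^2)) = 22.0966 ~ t(9).
Step 5: Two-sided p-value from the t-distribution with 9 df = 0.000000.
Step 6: alpha = 0.05. reject H0.

rho = 0.9909, p = 0.000000, reject H0 at alpha = 0.05.


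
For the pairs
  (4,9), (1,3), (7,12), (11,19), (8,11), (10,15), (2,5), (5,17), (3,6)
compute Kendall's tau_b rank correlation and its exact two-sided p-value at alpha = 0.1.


Step 1: Enumerate the 36 unordered pairs (i,j) with i<j and classify each by sign(x_j-x_i) * sign(y_j-y_i).
  (1,2):dx=-3,dy=-6->C; (1,3):dx=+3,dy=+3->C; (1,4):dx=+7,dy=+10->C; (1,5):dx=+4,dy=+2->C
  (1,6):dx=+6,dy=+6->C; (1,7):dx=-2,dy=-4->C; (1,8):dx=+1,dy=+8->C; (1,9):dx=-1,dy=-3->C
  (2,3):dx=+6,dy=+9->C; (2,4):dx=+10,dy=+16->C; (2,5):dx=+7,dy=+8->C; (2,6):dx=+9,dy=+12->C
  (2,7):dx=+1,dy=+2->C; (2,8):dx=+4,dy=+14->C; (2,9):dx=+2,dy=+3->C; (3,4):dx=+4,dy=+7->C
  (3,5):dx=+1,dy=-1->D; (3,6):dx=+3,dy=+3->C; (3,7):dx=-5,dy=-7->C; (3,8):dx=-2,dy=+5->D
  (3,9):dx=-4,dy=-6->C; (4,5):dx=-3,dy=-8->C; (4,6):dx=-1,dy=-4->C; (4,7):dx=-9,dy=-14->C
  (4,8):dx=-6,dy=-2->C; (4,9):dx=-8,dy=-13->C; (5,6):dx=+2,dy=+4->C; (5,7):dx=-6,dy=-6->C
  (5,8):dx=-3,dy=+6->D; (5,9):dx=-5,dy=-5->C; (6,7):dx=-8,dy=-10->C; (6,8):dx=-5,dy=+2->D
  (6,9):dx=-7,dy=-9->C; (7,8):dx=+3,dy=+12->C; (7,9):dx=+1,dy=+1->C; (8,9):dx=-2,dy=-11->C
Step 2: C = 32, D = 4, total pairs = 36.
Step 3: tau = (C - D)/(n(n-1)/2) = (32 - 4)/36 = 0.777778.
Step 4: Exact two-sided p-value (enumerate n! = 362880 permutations of y under H0): p = 0.002425.
Step 5: alpha = 0.1. reject H0.

tau_b = 0.7778 (C=32, D=4), p = 0.002425, reject H0.


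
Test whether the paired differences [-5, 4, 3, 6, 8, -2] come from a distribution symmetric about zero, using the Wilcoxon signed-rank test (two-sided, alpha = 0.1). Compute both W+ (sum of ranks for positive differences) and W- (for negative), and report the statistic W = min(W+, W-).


Step 1: Drop any zero differences (none here) and take |d_i|.
|d| = [5, 4, 3, 6, 8, 2]
Step 2: Midrank |d_i| (ties get averaged ranks).
ranks: |5|->4, |4|->3, |3|->2, |6|->5, |8|->6, |2|->1
Step 3: Attach original signs; sum ranks with positive sign and with negative sign.
W+ = 3 + 2 + 5 + 6 = 16
W- = 4 + 1 = 5
(Check: W+ + W- = 21 should equal n(n+1)/2 = 21.)
Step 4: Test statistic W = min(W+, W-) = 5.
Step 5: No ties, so the exact null distribution over the 2^6 = 64 sign assignments gives the two-sided p-value = 0.312500.
Step 6: alpha = 0.1. fail to reject H0.

W+ = 16, W- = 5, W = min = 5, p = 0.312500, fail to reject H0.


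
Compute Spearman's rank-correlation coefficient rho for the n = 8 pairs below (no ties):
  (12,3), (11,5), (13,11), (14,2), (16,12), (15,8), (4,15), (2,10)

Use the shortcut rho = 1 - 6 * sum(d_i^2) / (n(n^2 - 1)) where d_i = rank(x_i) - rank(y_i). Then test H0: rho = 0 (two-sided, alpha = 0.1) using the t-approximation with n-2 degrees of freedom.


Step 1: Rank x and y separately (midranks; no ties here).
rank(x): 12->4, 11->3, 13->5, 14->6, 16->8, 15->7, 4->2, 2->1
rank(y): 3->2, 5->3, 11->6, 2->1, 12->7, 8->4, 15->8, 10->5
Step 2: d_i = R_x(i) - R_y(i); compute d_i^2.
  (4-2)^2=4, (3-3)^2=0, (5-6)^2=1, (6-1)^2=25, (8-7)^2=1, (7-4)^2=9, (2-8)^2=36, (1-5)^2=16
sum(d^2) = 92.
Step 3: rho = 1 - 6*92 / (8*(8^2 - 1)) = 1 - 552/504 = -0.095238.
Step 4: Under H0, t = rho * sqrt((n-2)/(1-rho^2)) = -0.2343 ~ t(6).
Step 5: Two-sided p-value from the t-distribution with 6 df = 0.822505.
Step 6: alpha = 0.1. fail to reject H0.

rho = -0.0952, p = 0.822505, fail to reject H0 at alpha = 0.1.


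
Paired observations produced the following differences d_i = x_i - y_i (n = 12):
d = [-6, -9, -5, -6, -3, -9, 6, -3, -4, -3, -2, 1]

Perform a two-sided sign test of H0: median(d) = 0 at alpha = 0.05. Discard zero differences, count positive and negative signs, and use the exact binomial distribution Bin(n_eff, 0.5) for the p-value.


Step 1: Discard zero differences. Original n = 12; n_eff = number of nonzero differences = 12.
Nonzero differences (with sign): -6, -9, -5, -6, -3, -9, +6, -3, -4, -3, -2, +1
Step 2: Count signs: positive = 2, negative = 10.
Step 3: Under H0: P(positive) = 0.5, so the number of positives S ~ Bin(12, 0.5).
Step 4: Two-sided exact p-value = sum of Bin(12,0.5) probabilities at or below the observed probability = 0.038574.
Step 5: alpha = 0.05. reject H0.

n_eff = 12, pos = 2, neg = 10, p = 0.038574, reject H0.


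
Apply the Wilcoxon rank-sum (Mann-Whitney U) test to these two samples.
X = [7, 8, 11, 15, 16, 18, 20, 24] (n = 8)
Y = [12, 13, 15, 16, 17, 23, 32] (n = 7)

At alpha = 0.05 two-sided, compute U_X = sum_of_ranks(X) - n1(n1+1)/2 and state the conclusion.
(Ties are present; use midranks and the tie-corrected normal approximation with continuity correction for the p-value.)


Step 1: Combine and sort all 15 observations; assign midranks.
sorted (value, group): (7,X), (8,X), (11,X), (12,Y), (13,Y), (15,X), (15,Y), (16,X), (16,Y), (17,Y), (18,X), (20,X), (23,Y), (24,X), (32,Y)
ranks: 7->1, 8->2, 11->3, 12->4, 13->5, 15->6.5, 15->6.5, 16->8.5, 16->8.5, 17->10, 18->11, 20->12, 23->13, 24->14, 32->15
Step 2: Rank sum for X: R1 = 1 + 2 + 3 + 6.5 + 8.5 + 11 + 12 + 14 = 58.
Step 3: U_X = R1 - n1(n1+1)/2 = 58 - 8*9/2 = 58 - 36 = 22.
       U_Y = n1*n2 - U_X = 56 - 22 = 34.
Step 4: Ties are present, so use the tie-corrected normal approximation (with continuity correction) for the p-value.
Step 5: p-value = 0.523707; compare to alpha = 0.05. fail to reject H0.

U_X = 22, p = 0.523707, fail to reject H0 at alpha = 0.05.


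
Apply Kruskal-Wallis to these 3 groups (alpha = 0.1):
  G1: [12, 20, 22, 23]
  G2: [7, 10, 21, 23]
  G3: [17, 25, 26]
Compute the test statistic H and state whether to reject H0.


Step 1: Combine all N = 11 observations and assign midranks.
sorted (value, group, rank): (7,G2,1), (10,G2,2), (12,G1,3), (17,G3,4), (20,G1,5), (21,G2,6), (22,G1,7), (23,G1,8.5), (23,G2,8.5), (25,G3,10), (26,G3,11)
Step 2: Sum ranks within each group.
R_1 = 23.5 (n_1 = 4)
R_2 = 17.5 (n_2 = 4)
R_3 = 25 (n_3 = 3)
Step 3: H = 12/(N(N+1)) * sum(R_i^2/n_i) - 3(N+1)
     = 12/(11*12) * (23.5^2/4 + 17.5^2/4 + 25^2/3) - 3*12
     = 0.090909 * 422.958 - 36
     = 2.450758.
Step 4: Ties present; correction factor C = 1 - 6/(11^3 - 11) = 0.995455. Corrected H = 2.450758 / 0.995455 = 2.461948.
Step 5: Under H0, H ~ chi^2(2); p-value = 0.292008.
Step 6: alpha = 0.1. fail to reject H0.

H = 2.4619, df = 2, p = 0.292008, fail to reject H0.


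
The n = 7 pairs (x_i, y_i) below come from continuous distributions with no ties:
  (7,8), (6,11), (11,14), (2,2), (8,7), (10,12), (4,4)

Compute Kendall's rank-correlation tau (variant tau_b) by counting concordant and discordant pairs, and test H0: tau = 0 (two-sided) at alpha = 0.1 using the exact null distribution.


Step 1: Enumerate the 21 unordered pairs (i,j) with i<j and classify each by sign(x_j-x_i) * sign(y_j-y_i).
  (1,2):dx=-1,dy=+3->D; (1,3):dx=+4,dy=+6->C; (1,4):dx=-5,dy=-6->C; (1,5):dx=+1,dy=-1->D
  (1,6):dx=+3,dy=+4->C; (1,7):dx=-3,dy=-4->C; (2,3):dx=+5,dy=+3->C; (2,4):dx=-4,dy=-9->C
  (2,5):dx=+2,dy=-4->D; (2,6):dx=+4,dy=+1->C; (2,7):dx=-2,dy=-7->C; (3,4):dx=-9,dy=-12->C
  (3,5):dx=-3,dy=-7->C; (3,6):dx=-1,dy=-2->C; (3,7):dx=-7,dy=-10->C; (4,5):dx=+6,dy=+5->C
  (4,6):dx=+8,dy=+10->C; (4,7):dx=+2,dy=+2->C; (5,6):dx=+2,dy=+5->C; (5,7):dx=-4,dy=-3->C
  (6,7):dx=-6,dy=-8->C
Step 2: C = 18, D = 3, total pairs = 21.
Step 3: tau = (C - D)/(n(n-1)/2) = (18 - 3)/21 = 0.714286.
Step 4: Exact two-sided p-value (enumerate n! = 5040 permutations of y under H0): p = 0.030159.
Step 5: alpha = 0.1. reject H0.

tau_b = 0.7143 (C=18, D=3), p = 0.030159, reject H0.


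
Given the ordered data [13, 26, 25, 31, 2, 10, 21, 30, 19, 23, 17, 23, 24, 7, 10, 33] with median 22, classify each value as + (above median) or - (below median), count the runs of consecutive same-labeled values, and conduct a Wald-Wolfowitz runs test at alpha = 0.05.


Step 1: Compute median = 22; label A = above, B = below.
Labels in order: BAAABBBABABAABBA  (n_A = 8, n_B = 8)
Step 2: Count runs R = 10.
Step 3: Under H0 (random ordering), E[R] = 2*n_A*n_B/(n_A+n_B) + 1 = 2*8*8/16 + 1 = 9.0000.
        Var[R] = 2*n_A*n_B*(2*n_A*n_B - n_A - n_B) / ((n_A+n_B)^2 * (n_A+n_B-1)) = 14336/3840 = 3.7333.
        SD[R] = 1.9322.
Step 4: Continuity-corrected z = (R - 0.5 - E[R]) / SD[R] = (10 - 0.5 - 9.0000) / 1.9322 = 0.2588.
Step 5: Two-sided p-value via normal approximation = 2*(1 - Phi(|z|)) = 0.795809.
Step 6: alpha = 0.05. fail to reject H0.

R = 10, z = 0.2588, p = 0.795809, fail to reject H0.


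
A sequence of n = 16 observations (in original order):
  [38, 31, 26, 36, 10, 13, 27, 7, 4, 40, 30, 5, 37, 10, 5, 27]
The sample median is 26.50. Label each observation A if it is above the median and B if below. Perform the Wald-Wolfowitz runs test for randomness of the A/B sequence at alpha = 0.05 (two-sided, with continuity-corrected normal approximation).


Step 1: Compute median = 26.50; label A = above, B = below.
Labels in order: AABABBABBAABABBA  (n_A = 8, n_B = 8)
Step 2: Count runs R = 11.
Step 3: Under H0 (random ordering), E[R] = 2*n_A*n_B/(n_A+n_B) + 1 = 2*8*8/16 + 1 = 9.0000.
        Var[R] = 2*n_A*n_B*(2*n_A*n_B - n_A - n_B) / ((n_A+n_B)^2 * (n_A+n_B-1)) = 14336/3840 = 3.7333.
        SD[R] = 1.9322.
Step 4: Continuity-corrected z = (R - 0.5 - E[R]) / SD[R] = (11 - 0.5 - 9.0000) / 1.9322 = 0.7763.
Step 5: Two-sided p-value via normal approximation = 2*(1 - Phi(|z|)) = 0.437558.
Step 6: alpha = 0.05. fail to reject H0.

R = 11, z = 0.7763, p = 0.437558, fail to reject H0.


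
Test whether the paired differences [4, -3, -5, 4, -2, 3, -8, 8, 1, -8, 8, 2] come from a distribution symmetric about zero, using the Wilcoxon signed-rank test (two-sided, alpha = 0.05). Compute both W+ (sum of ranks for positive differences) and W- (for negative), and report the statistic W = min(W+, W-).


Step 1: Drop any zero differences (none here) and take |d_i|.
|d| = [4, 3, 5, 4, 2, 3, 8, 8, 1, 8, 8, 2]
Step 2: Midrank |d_i| (ties get averaged ranks).
ranks: |4|->6.5, |3|->4.5, |5|->8, |4|->6.5, |2|->2.5, |3|->4.5, |8|->10.5, |8|->10.5, |1|->1, |8|->10.5, |8|->10.5, |2|->2.5
Step 3: Attach original signs; sum ranks with positive sign and with negative sign.
W+ = 6.5 + 6.5 + 4.5 + 10.5 + 1 + 10.5 + 2.5 = 42
W- = 4.5 + 8 + 2.5 + 10.5 + 10.5 = 36
(Check: W+ + W- = 78 should equal n(n+1)/2 = 78.)
Step 4: Test statistic W = min(W+, W-) = 36.
Step 5: Ties in |d|, so use the tie-corrected normal approximation.
        E[W] = n(n+1)/4 = 12*13/4 = 39.
        Tie groups: |d|=2 (t=2), |d|=3 (t=2), |d|=4 (t=2), |d|=8 (t=4); sum(t^3 - t) = 78.
        Var[W] = n(n+1)(2n+1)/24 - sum(t^3-t)/48 = 3900/24 - 78/48 = 160.875.
        z = (W - E[W]) / sqrt(Var[W]) = (36 - 39) / 12.6837 = -0.2365.
        Two-sided p = 2*Phi(z) = 0.813025.
Step 6: alpha = 0.05. fail to reject H0.

W+ = 42, W- = 36, W = min = 36, p = 0.813025, fail to reject H0.


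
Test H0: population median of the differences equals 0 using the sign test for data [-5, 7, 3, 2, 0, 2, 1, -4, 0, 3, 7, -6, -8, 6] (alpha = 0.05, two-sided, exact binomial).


Step 1: Discard zero differences. Original n = 14; n_eff = number of nonzero differences = 12.
Nonzero differences (with sign): -5, +7, +3, +2, +2, +1, -4, +3, +7, -6, -8, +6
Step 2: Count signs: positive = 8, negative = 4.
Step 3: Under H0: P(positive) = 0.5, so the number of positives S ~ Bin(12, 0.5).
Step 4: Two-sided exact p-value = sum of Bin(12,0.5) probabilities at or below the observed probability = 0.387695.
Step 5: alpha = 0.05. fail to reject H0.

n_eff = 12, pos = 8, neg = 4, p = 0.387695, fail to reject H0.


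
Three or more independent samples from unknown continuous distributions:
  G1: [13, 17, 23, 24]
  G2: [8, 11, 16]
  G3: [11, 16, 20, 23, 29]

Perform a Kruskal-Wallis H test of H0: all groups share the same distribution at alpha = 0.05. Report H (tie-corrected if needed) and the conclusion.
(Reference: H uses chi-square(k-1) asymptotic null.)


Step 1: Combine all N = 12 observations and assign midranks.
sorted (value, group, rank): (8,G2,1), (11,G2,2.5), (11,G3,2.5), (13,G1,4), (16,G2,5.5), (16,G3,5.5), (17,G1,7), (20,G3,8), (23,G1,9.5), (23,G3,9.5), (24,G1,11), (29,G3,12)
Step 2: Sum ranks within each group.
R_1 = 31.5 (n_1 = 4)
R_2 = 9 (n_2 = 3)
R_3 = 37.5 (n_3 = 5)
Step 3: H = 12/(N(N+1)) * sum(R_i^2/n_i) - 3(N+1)
     = 12/(12*13) * (31.5^2/4 + 9^2/3 + 37.5^2/5) - 3*13
     = 0.076923 * 556.312 - 39
     = 3.793269.
Step 4: Ties present; correction factor C = 1 - 18/(12^3 - 12) = 0.989510. Corrected H = 3.793269 / 0.989510 = 3.833481.
Step 5: Under H0, H ~ chi^2(2); p-value = 0.147086.
Step 6: alpha = 0.05. fail to reject H0.

H = 3.8335, df = 2, p = 0.147086, fail to reject H0.


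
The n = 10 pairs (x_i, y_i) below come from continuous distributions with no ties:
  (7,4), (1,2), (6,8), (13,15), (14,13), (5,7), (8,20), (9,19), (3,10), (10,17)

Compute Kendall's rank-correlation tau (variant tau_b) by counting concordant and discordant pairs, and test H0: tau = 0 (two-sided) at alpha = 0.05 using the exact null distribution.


Step 1: Enumerate the 45 unordered pairs (i,j) with i<j and classify each by sign(x_j-x_i) * sign(y_j-y_i).
  (1,2):dx=-6,dy=-2->C; (1,3):dx=-1,dy=+4->D; (1,4):dx=+6,dy=+11->C; (1,5):dx=+7,dy=+9->C
  (1,6):dx=-2,dy=+3->D; (1,7):dx=+1,dy=+16->C; (1,8):dx=+2,dy=+15->C; (1,9):dx=-4,dy=+6->D
  (1,10):dx=+3,dy=+13->C; (2,3):dx=+5,dy=+6->C; (2,4):dx=+12,dy=+13->C; (2,5):dx=+13,dy=+11->C
  (2,6):dx=+4,dy=+5->C; (2,7):dx=+7,dy=+18->C; (2,8):dx=+8,dy=+17->C; (2,9):dx=+2,dy=+8->C
  (2,10):dx=+9,dy=+15->C; (3,4):dx=+7,dy=+7->C; (3,5):dx=+8,dy=+5->C; (3,6):dx=-1,dy=-1->C
  (3,7):dx=+2,dy=+12->C; (3,8):dx=+3,dy=+11->C; (3,9):dx=-3,dy=+2->D; (3,10):dx=+4,dy=+9->C
  (4,5):dx=+1,dy=-2->D; (4,6):dx=-8,dy=-8->C; (4,7):dx=-5,dy=+5->D; (4,8):dx=-4,dy=+4->D
  (4,9):dx=-10,dy=-5->C; (4,10):dx=-3,dy=+2->D; (5,6):dx=-9,dy=-6->C; (5,7):dx=-6,dy=+7->D
  (5,8):dx=-5,dy=+6->D; (5,9):dx=-11,dy=-3->C; (5,10):dx=-4,dy=+4->D; (6,7):dx=+3,dy=+13->C
  (6,8):dx=+4,dy=+12->C; (6,9):dx=-2,dy=+3->D; (6,10):dx=+5,dy=+10->C; (7,8):dx=+1,dy=-1->D
  (7,9):dx=-5,dy=-10->C; (7,10):dx=+2,dy=-3->D; (8,9):dx=-6,dy=-9->C; (8,10):dx=+1,dy=-2->D
  (9,10):dx=+7,dy=+7->C
Step 2: C = 30, D = 15, total pairs = 45.
Step 3: tau = (C - D)/(n(n-1)/2) = (30 - 15)/45 = 0.333333.
Step 4: Exact two-sided p-value (enumerate n! = 3628800 permutations of y under H0): p = 0.216373.
Step 5: alpha = 0.05. fail to reject H0.

tau_b = 0.3333 (C=30, D=15), p = 0.216373, fail to reject H0.


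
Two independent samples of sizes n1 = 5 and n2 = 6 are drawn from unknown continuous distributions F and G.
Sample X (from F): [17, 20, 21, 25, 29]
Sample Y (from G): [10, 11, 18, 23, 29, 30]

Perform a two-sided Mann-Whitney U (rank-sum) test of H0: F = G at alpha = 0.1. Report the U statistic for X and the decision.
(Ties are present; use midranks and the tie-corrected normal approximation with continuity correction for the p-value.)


Step 1: Combine and sort all 11 observations; assign midranks.
sorted (value, group): (10,Y), (11,Y), (17,X), (18,Y), (20,X), (21,X), (23,Y), (25,X), (29,X), (29,Y), (30,Y)
ranks: 10->1, 11->2, 17->3, 18->4, 20->5, 21->6, 23->7, 25->8, 29->9.5, 29->9.5, 30->11
Step 2: Rank sum for X: R1 = 3 + 5 + 6 + 8 + 9.5 = 31.5.
Step 3: U_X = R1 - n1(n1+1)/2 = 31.5 - 5*6/2 = 31.5 - 15 = 16.5.
       U_Y = n1*n2 - U_X = 30 - 16.5 = 13.5.
Step 4: Ties are present, so use the tie-corrected normal approximation (with continuity correction) for the p-value.
Step 5: p-value = 0.854805; compare to alpha = 0.1. fail to reject H0.

U_X = 16.5, p = 0.854805, fail to reject H0 at alpha = 0.1.


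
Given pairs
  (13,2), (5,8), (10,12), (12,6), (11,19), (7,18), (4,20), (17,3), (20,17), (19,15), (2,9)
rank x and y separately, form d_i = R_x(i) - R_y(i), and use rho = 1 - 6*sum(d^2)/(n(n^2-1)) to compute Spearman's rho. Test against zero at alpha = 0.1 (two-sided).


Step 1: Rank x and y separately (midranks; no ties here).
rank(x): 13->8, 5->3, 10->5, 12->7, 11->6, 7->4, 4->2, 17->9, 20->11, 19->10, 2->1
rank(y): 2->1, 8->4, 12->6, 6->3, 19->10, 18->9, 20->11, 3->2, 17->8, 15->7, 9->5
Step 2: d_i = R_x(i) - R_y(i); compute d_i^2.
  (8-1)^2=49, (3-4)^2=1, (5-6)^2=1, (7-3)^2=16, (6-10)^2=16, (4-9)^2=25, (2-11)^2=81, (9-2)^2=49, (11-8)^2=9, (10-7)^2=9, (1-5)^2=16
sum(d^2) = 272.
Step 3: rho = 1 - 6*272 / (11*(11^2 - 1)) = 1 - 1632/1320 = -0.236364.
Step 4: Under H0, t = rho * sqrt((n-2)/(1-rho^2)) = -0.7298 ~ t(9).
Step 5: Two-sided p-value from the t-distribution with 9 df = 0.484091.
Step 6: alpha = 0.1. fail to reject H0.

rho = -0.2364, p = 0.484091, fail to reject H0 at alpha = 0.1.


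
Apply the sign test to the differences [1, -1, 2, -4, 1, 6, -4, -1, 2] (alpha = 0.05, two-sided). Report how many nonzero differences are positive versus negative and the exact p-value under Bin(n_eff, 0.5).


Step 1: Discard zero differences. Original n = 9; n_eff = number of nonzero differences = 9.
Nonzero differences (with sign): +1, -1, +2, -4, +1, +6, -4, -1, +2
Step 2: Count signs: positive = 5, negative = 4.
Step 3: Under H0: P(positive) = 0.5, so the number of positives S ~ Bin(9, 0.5).
Step 4: Two-sided exact p-value = sum of Bin(9,0.5) probabilities at or below the observed probability = 1.000000.
Step 5: alpha = 0.05. fail to reject H0.

n_eff = 9, pos = 5, neg = 4, p = 1.000000, fail to reject H0.


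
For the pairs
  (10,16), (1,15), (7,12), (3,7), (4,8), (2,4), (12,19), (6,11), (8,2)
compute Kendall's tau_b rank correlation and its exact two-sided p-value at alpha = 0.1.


Step 1: Enumerate the 36 unordered pairs (i,j) with i<j and classify each by sign(x_j-x_i) * sign(y_j-y_i).
  (1,2):dx=-9,dy=-1->C; (1,3):dx=-3,dy=-4->C; (1,4):dx=-7,dy=-9->C; (1,5):dx=-6,dy=-8->C
  (1,6):dx=-8,dy=-12->C; (1,7):dx=+2,dy=+3->C; (1,8):dx=-4,dy=-5->C; (1,9):dx=-2,dy=-14->C
  (2,3):dx=+6,dy=-3->D; (2,4):dx=+2,dy=-8->D; (2,5):dx=+3,dy=-7->D; (2,6):dx=+1,dy=-11->D
  (2,7):dx=+11,dy=+4->C; (2,8):dx=+5,dy=-4->D; (2,9):dx=+7,dy=-13->D; (3,4):dx=-4,dy=-5->C
  (3,5):dx=-3,dy=-4->C; (3,6):dx=-5,dy=-8->C; (3,7):dx=+5,dy=+7->C; (3,8):dx=-1,dy=-1->C
  (3,9):dx=+1,dy=-10->D; (4,5):dx=+1,dy=+1->C; (4,6):dx=-1,dy=-3->C; (4,7):dx=+9,dy=+12->C
  (4,8):dx=+3,dy=+4->C; (4,9):dx=+5,dy=-5->D; (5,6):dx=-2,dy=-4->C; (5,7):dx=+8,dy=+11->C
  (5,8):dx=+2,dy=+3->C; (5,9):dx=+4,dy=-6->D; (6,7):dx=+10,dy=+15->C; (6,8):dx=+4,dy=+7->C
  (6,9):dx=+6,dy=-2->D; (7,8):dx=-6,dy=-8->C; (7,9):dx=-4,dy=-17->C; (8,9):dx=+2,dy=-9->D
Step 2: C = 25, D = 11, total pairs = 36.
Step 3: tau = (C - D)/(n(n-1)/2) = (25 - 11)/36 = 0.388889.
Step 4: Exact two-sided p-value (enumerate n! = 362880 permutations of y under H0): p = 0.180181.
Step 5: alpha = 0.1. fail to reject H0.

tau_b = 0.3889 (C=25, D=11), p = 0.180181, fail to reject H0.


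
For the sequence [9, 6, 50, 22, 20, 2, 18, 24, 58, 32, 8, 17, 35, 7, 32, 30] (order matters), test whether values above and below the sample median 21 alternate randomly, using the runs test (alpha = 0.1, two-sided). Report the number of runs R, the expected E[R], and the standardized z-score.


Step 1: Compute median = 21; label A = above, B = below.
Labels in order: BBAABBBAAABBABAA  (n_A = 8, n_B = 8)
Step 2: Count runs R = 8.
Step 3: Under H0 (random ordering), E[R] = 2*n_A*n_B/(n_A+n_B) + 1 = 2*8*8/16 + 1 = 9.0000.
        Var[R] = 2*n_A*n_B*(2*n_A*n_B - n_A - n_B) / ((n_A+n_B)^2 * (n_A+n_B-1)) = 14336/3840 = 3.7333.
        SD[R] = 1.9322.
Step 4: Continuity-corrected z = (R + 0.5 - E[R]) / SD[R] = (8 + 0.5 - 9.0000) / 1.9322 = -0.2588.
Step 5: Two-sided p-value via normal approximation = 2*(1 - Phi(|z|)) = 0.795809.
Step 6: alpha = 0.1. fail to reject H0.

R = 8, z = -0.2588, p = 0.795809, fail to reject H0.


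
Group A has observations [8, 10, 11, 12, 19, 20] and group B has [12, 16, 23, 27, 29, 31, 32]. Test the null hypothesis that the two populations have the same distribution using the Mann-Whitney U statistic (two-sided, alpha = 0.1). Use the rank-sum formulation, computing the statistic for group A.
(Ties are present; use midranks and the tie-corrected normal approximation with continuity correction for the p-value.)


Step 1: Combine and sort all 13 observations; assign midranks.
sorted (value, group): (8,X), (10,X), (11,X), (12,X), (12,Y), (16,Y), (19,X), (20,X), (23,Y), (27,Y), (29,Y), (31,Y), (32,Y)
ranks: 8->1, 10->2, 11->3, 12->4.5, 12->4.5, 16->6, 19->7, 20->8, 23->9, 27->10, 29->11, 31->12, 32->13
Step 2: Rank sum for X: R1 = 1 + 2 + 3 + 4.5 + 7 + 8 = 25.5.
Step 3: U_X = R1 - n1(n1+1)/2 = 25.5 - 6*7/2 = 25.5 - 21 = 4.5.
       U_Y = n1*n2 - U_X = 42 - 4.5 = 37.5.
Step 4: Ties are present, so use the tie-corrected normal approximation (with continuity correction) for the p-value.
Step 5: p-value = 0.022087; compare to alpha = 0.1. reject H0.

U_X = 4.5, p = 0.022087, reject H0 at alpha = 0.1.


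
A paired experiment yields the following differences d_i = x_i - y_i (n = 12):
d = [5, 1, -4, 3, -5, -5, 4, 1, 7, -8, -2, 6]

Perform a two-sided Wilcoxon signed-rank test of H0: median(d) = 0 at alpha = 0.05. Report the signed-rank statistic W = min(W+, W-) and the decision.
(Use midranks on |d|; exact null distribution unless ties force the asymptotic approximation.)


Step 1: Drop any zero differences (none here) and take |d_i|.
|d| = [5, 1, 4, 3, 5, 5, 4, 1, 7, 8, 2, 6]
Step 2: Midrank |d_i| (ties get averaged ranks).
ranks: |5|->8, |1|->1.5, |4|->5.5, |3|->4, |5|->8, |5|->8, |4|->5.5, |1|->1.5, |7|->11, |8|->12, |2|->3, |6|->10
Step 3: Attach original signs; sum ranks with positive sign and with negative sign.
W+ = 8 + 1.5 + 4 + 5.5 + 1.5 + 11 + 10 = 41.5
W- = 5.5 + 8 + 8 + 12 + 3 = 36.5
(Check: W+ + W- = 78 should equal n(n+1)/2 = 78.)
Step 4: Test statistic W = min(W+, W-) = 36.5.
Step 5: Ties in |d|, so use the tie-corrected normal approximation.
        E[W] = n(n+1)/4 = 12*13/4 = 39.
        Tie groups: |d|=1 (t=2), |d|=4 (t=2), |d|=5 (t=3); sum(t^3 - t) = 36.
        Var[W] = n(n+1)(2n+1)/24 - sum(t^3-t)/48 = 3900/24 - 36/48 = 161.75.
        z = (W - E[W]) / sqrt(Var[W]) = (36.5 - 39) / 12.7181 = -0.1966.
        Two-sided p = 2*Phi(z) = 0.844164.
Step 6: alpha = 0.05. fail to reject H0.

W+ = 41.5, W- = 36.5, W = min = 36.5, p = 0.844164, fail to reject H0.


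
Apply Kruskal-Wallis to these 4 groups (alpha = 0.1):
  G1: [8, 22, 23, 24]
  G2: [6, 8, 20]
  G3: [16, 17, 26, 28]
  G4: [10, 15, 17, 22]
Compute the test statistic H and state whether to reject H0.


Step 1: Combine all N = 15 observations and assign midranks.
sorted (value, group, rank): (6,G2,1), (8,G1,2.5), (8,G2,2.5), (10,G4,4), (15,G4,5), (16,G3,6), (17,G3,7.5), (17,G4,7.5), (20,G2,9), (22,G1,10.5), (22,G4,10.5), (23,G1,12), (24,G1,13), (26,G3,14), (28,G3,15)
Step 2: Sum ranks within each group.
R_1 = 38 (n_1 = 4)
R_2 = 12.5 (n_2 = 3)
R_3 = 42.5 (n_3 = 4)
R_4 = 27 (n_4 = 4)
Step 3: H = 12/(N(N+1)) * sum(R_i^2/n_i) - 3(N+1)
     = 12/(15*16) * (38^2/4 + 12.5^2/3 + 42.5^2/4 + 27^2/4) - 3*16
     = 0.050000 * 1046.9 - 48
     = 4.344792.
Step 4: Ties present; correction factor C = 1 - 18/(15^3 - 15) = 0.994643. Corrected H = 4.344792 / 0.994643 = 4.368193.
Step 5: Under H0, H ~ chi^2(3); p-value = 0.224353.
Step 6: alpha = 0.1. fail to reject H0.

H = 4.3682, df = 3, p = 0.224353, fail to reject H0.


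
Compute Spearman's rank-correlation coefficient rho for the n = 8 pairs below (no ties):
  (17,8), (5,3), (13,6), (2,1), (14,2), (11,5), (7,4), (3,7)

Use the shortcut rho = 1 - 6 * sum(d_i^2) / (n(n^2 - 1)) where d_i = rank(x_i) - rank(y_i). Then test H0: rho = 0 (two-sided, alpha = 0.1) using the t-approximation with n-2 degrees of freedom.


Step 1: Rank x and y separately (midranks; no ties here).
rank(x): 17->8, 5->3, 13->6, 2->1, 14->7, 11->5, 7->4, 3->2
rank(y): 8->8, 3->3, 6->6, 1->1, 2->2, 5->5, 4->4, 7->7
Step 2: d_i = R_x(i) - R_y(i); compute d_i^2.
  (8-8)^2=0, (3-3)^2=0, (6-6)^2=0, (1-1)^2=0, (7-2)^2=25, (5-5)^2=0, (4-4)^2=0, (2-7)^2=25
sum(d^2) = 50.
Step 3: rho = 1 - 6*50 / (8*(8^2 - 1)) = 1 - 300/504 = 0.404762.
Step 4: Under H0, t = rho * sqrt((n-2)/(1-rho^2)) = 1.0842 ~ t(6).
Step 5: Two-sided p-value from the t-distribution with 6 df = 0.319889.
Step 6: alpha = 0.1. fail to reject H0.

rho = 0.4048, p = 0.319889, fail to reject H0 at alpha = 0.1.


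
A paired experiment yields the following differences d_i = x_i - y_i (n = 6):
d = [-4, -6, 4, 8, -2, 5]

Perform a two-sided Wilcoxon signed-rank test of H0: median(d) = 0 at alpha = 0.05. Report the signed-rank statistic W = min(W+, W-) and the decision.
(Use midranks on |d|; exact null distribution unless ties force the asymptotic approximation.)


Step 1: Drop any zero differences (none here) and take |d_i|.
|d| = [4, 6, 4, 8, 2, 5]
Step 2: Midrank |d_i| (ties get averaged ranks).
ranks: |4|->2.5, |6|->5, |4|->2.5, |8|->6, |2|->1, |5|->4
Step 3: Attach original signs; sum ranks with positive sign and with negative sign.
W+ = 2.5 + 6 + 4 = 12.5
W- = 2.5 + 5 + 1 = 8.5
(Check: W+ + W- = 21 should equal n(n+1)/2 = 21.)
Step 4: Test statistic W = min(W+, W-) = 8.5.
Step 5: Ties in |d|, so use the tie-corrected normal approximation.
        E[W] = n(n+1)/4 = 6*7/4 = 10.5.
        Tie groups: |d|=4 (t=2); sum(t^3 - t) = 6.
        Var[W] = n(n+1)(2n+1)/24 - sum(t^3-t)/48 = 546/24 - 6/48 = 22.625.
        z = (W - E[W]) / sqrt(Var[W]) = (8.5 - 10.5) / 4.7566 = -0.4205.
        Two-sided p = 2*Phi(z) = 0.674142.
Step 6: alpha = 0.05. fail to reject H0.

W+ = 12.5, W- = 8.5, W = min = 8.5, p = 0.674142, fail to reject H0.


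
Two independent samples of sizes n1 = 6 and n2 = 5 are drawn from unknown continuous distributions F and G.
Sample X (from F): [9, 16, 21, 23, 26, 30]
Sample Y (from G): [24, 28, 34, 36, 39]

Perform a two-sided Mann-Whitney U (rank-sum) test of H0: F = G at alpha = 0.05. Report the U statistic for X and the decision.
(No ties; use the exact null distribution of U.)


Step 1: Combine and sort all 11 observations; assign midranks.
sorted (value, group): (9,X), (16,X), (21,X), (23,X), (24,Y), (26,X), (28,Y), (30,X), (34,Y), (36,Y), (39,Y)
ranks: 9->1, 16->2, 21->3, 23->4, 24->5, 26->6, 28->7, 30->8, 34->9, 36->10, 39->11
Step 2: Rank sum for X: R1 = 1 + 2 + 3 + 4 + 6 + 8 = 24.
Step 3: U_X = R1 - n1(n1+1)/2 = 24 - 6*7/2 = 24 - 21 = 3.
       U_Y = n1*n2 - U_X = 30 - 3 = 27.
Step 4: No ties, so the exact null distribution of U (based on enumerating the C(11,6) = 462 equally likely rank assignments) gives the two-sided p-value.
Step 5: p-value = 0.030303; compare to alpha = 0.05. reject H0.

U_X = 3, p = 0.030303, reject H0 at alpha = 0.05.


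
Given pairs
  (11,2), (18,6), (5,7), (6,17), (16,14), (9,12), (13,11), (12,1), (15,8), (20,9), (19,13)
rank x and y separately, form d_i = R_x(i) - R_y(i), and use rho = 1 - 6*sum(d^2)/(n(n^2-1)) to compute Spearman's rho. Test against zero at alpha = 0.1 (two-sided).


Step 1: Rank x and y separately (midranks; no ties here).
rank(x): 11->4, 18->9, 5->1, 6->2, 16->8, 9->3, 13->6, 12->5, 15->7, 20->11, 19->10
rank(y): 2->2, 6->3, 7->4, 17->11, 14->10, 12->8, 11->7, 1->1, 8->5, 9->6, 13->9
Step 2: d_i = R_x(i) - R_y(i); compute d_i^2.
  (4-2)^2=4, (9-3)^2=36, (1-4)^2=9, (2-11)^2=81, (8-10)^2=4, (3-8)^2=25, (6-7)^2=1, (5-1)^2=16, (7-5)^2=4, (11-6)^2=25, (10-9)^2=1
sum(d^2) = 206.
Step 3: rho = 1 - 6*206 / (11*(11^2 - 1)) = 1 - 1236/1320 = 0.063636.
Step 4: Under H0, t = rho * sqrt((n-2)/(1-rho^2)) = 0.1913 ~ t(9).
Step 5: Two-sided p-value from the t-distribution with 9 df = 0.852539.
Step 6: alpha = 0.1. fail to reject H0.

rho = 0.0636, p = 0.852539, fail to reject H0 at alpha = 0.1.


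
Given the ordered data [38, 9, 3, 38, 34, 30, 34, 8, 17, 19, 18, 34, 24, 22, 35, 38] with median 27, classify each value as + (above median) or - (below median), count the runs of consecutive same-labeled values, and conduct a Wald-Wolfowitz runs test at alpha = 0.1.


Step 1: Compute median = 27; label A = above, B = below.
Labels in order: ABBAAAABBBBABBAA  (n_A = 8, n_B = 8)
Step 2: Count runs R = 7.
Step 3: Under H0 (random ordering), E[R] = 2*n_A*n_B/(n_A+n_B) + 1 = 2*8*8/16 + 1 = 9.0000.
        Var[R] = 2*n_A*n_B*(2*n_A*n_B - n_A - n_B) / ((n_A+n_B)^2 * (n_A+n_B-1)) = 14336/3840 = 3.7333.
        SD[R] = 1.9322.
Step 4: Continuity-corrected z = (R + 0.5 - E[R]) / SD[R] = (7 + 0.5 - 9.0000) / 1.9322 = -0.7763.
Step 5: Two-sided p-value via normal approximation = 2*(1 - Phi(|z|)) = 0.437558.
Step 6: alpha = 0.1. fail to reject H0.

R = 7, z = -0.7763, p = 0.437558, fail to reject H0.


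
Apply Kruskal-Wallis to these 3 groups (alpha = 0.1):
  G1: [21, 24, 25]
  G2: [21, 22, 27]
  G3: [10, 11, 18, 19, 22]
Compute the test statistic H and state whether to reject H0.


Step 1: Combine all N = 11 observations and assign midranks.
sorted (value, group, rank): (10,G3,1), (11,G3,2), (18,G3,3), (19,G3,4), (21,G1,5.5), (21,G2,5.5), (22,G2,7.5), (22,G3,7.5), (24,G1,9), (25,G1,10), (27,G2,11)
Step 2: Sum ranks within each group.
R_1 = 24.5 (n_1 = 3)
R_2 = 24 (n_2 = 3)
R_3 = 17.5 (n_3 = 5)
Step 3: H = 12/(N(N+1)) * sum(R_i^2/n_i) - 3(N+1)
     = 12/(11*12) * (24.5^2/3 + 24^2/3 + 17.5^2/5) - 3*12
     = 0.090909 * 453.333 - 36
     = 5.212121.
Step 4: Ties present; correction factor C = 1 - 12/(11^3 - 11) = 0.990909. Corrected H = 5.212121 / 0.990909 = 5.259939.
Step 5: Under H0, H ~ chi^2(2); p-value = 0.072081.
Step 6: alpha = 0.1. reject H0.

H = 5.2599, df = 2, p = 0.072081, reject H0.


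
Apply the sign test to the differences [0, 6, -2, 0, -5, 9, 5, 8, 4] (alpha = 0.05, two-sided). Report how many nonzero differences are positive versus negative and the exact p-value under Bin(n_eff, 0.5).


Step 1: Discard zero differences. Original n = 9; n_eff = number of nonzero differences = 7.
Nonzero differences (with sign): +6, -2, -5, +9, +5, +8, +4
Step 2: Count signs: positive = 5, negative = 2.
Step 3: Under H0: P(positive) = 0.5, so the number of positives S ~ Bin(7, 0.5).
Step 4: Two-sided exact p-value = sum of Bin(7,0.5) probabilities at or below the observed probability = 0.453125.
Step 5: alpha = 0.05. fail to reject H0.

n_eff = 7, pos = 5, neg = 2, p = 0.453125, fail to reject H0.


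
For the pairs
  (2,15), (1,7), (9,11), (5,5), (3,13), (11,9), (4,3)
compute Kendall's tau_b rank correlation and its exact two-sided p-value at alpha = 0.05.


Step 1: Enumerate the 21 unordered pairs (i,j) with i<j and classify each by sign(x_j-x_i) * sign(y_j-y_i).
  (1,2):dx=-1,dy=-8->C; (1,3):dx=+7,dy=-4->D; (1,4):dx=+3,dy=-10->D; (1,5):dx=+1,dy=-2->D
  (1,6):dx=+9,dy=-6->D; (1,7):dx=+2,dy=-12->D; (2,3):dx=+8,dy=+4->C; (2,4):dx=+4,dy=-2->D
  (2,5):dx=+2,dy=+6->C; (2,6):dx=+10,dy=+2->C; (2,7):dx=+3,dy=-4->D; (3,4):dx=-4,dy=-6->C
  (3,5):dx=-6,dy=+2->D; (3,6):dx=+2,dy=-2->D; (3,7):dx=-5,dy=-8->C; (4,5):dx=-2,dy=+8->D
  (4,6):dx=+6,dy=+4->C; (4,7):dx=-1,dy=-2->C; (5,6):dx=+8,dy=-4->D; (5,7):dx=+1,dy=-10->D
  (6,7):dx=-7,dy=-6->C
Step 2: C = 9, D = 12, total pairs = 21.
Step 3: tau = (C - D)/(n(n-1)/2) = (9 - 12)/21 = -0.142857.
Step 4: Exact two-sided p-value (enumerate n! = 5040 permutations of y under H0): p = 0.772619.
Step 5: alpha = 0.05. fail to reject H0.

tau_b = -0.1429 (C=9, D=12), p = 0.772619, fail to reject H0.


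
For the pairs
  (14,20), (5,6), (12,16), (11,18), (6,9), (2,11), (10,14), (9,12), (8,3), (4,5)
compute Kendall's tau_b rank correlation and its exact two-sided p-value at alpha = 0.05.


Step 1: Enumerate the 45 unordered pairs (i,j) with i<j and classify each by sign(x_j-x_i) * sign(y_j-y_i).
  (1,2):dx=-9,dy=-14->C; (1,3):dx=-2,dy=-4->C; (1,4):dx=-3,dy=-2->C; (1,5):dx=-8,dy=-11->C
  (1,6):dx=-12,dy=-9->C; (1,7):dx=-4,dy=-6->C; (1,8):dx=-5,dy=-8->C; (1,9):dx=-6,dy=-17->C
  (1,10):dx=-10,dy=-15->C; (2,3):dx=+7,dy=+10->C; (2,4):dx=+6,dy=+12->C; (2,5):dx=+1,dy=+3->C
  (2,6):dx=-3,dy=+5->D; (2,7):dx=+5,dy=+8->C; (2,8):dx=+4,dy=+6->C; (2,9):dx=+3,dy=-3->D
  (2,10):dx=-1,dy=-1->C; (3,4):dx=-1,dy=+2->D; (3,5):dx=-6,dy=-7->C; (3,6):dx=-10,dy=-5->C
  (3,7):dx=-2,dy=-2->C; (3,8):dx=-3,dy=-4->C; (3,9):dx=-4,dy=-13->C; (3,10):dx=-8,dy=-11->C
  (4,5):dx=-5,dy=-9->C; (4,6):dx=-9,dy=-7->C; (4,7):dx=-1,dy=-4->C; (4,8):dx=-2,dy=-6->C
  (4,9):dx=-3,dy=-15->C; (4,10):dx=-7,dy=-13->C; (5,6):dx=-4,dy=+2->D; (5,7):dx=+4,dy=+5->C
  (5,8):dx=+3,dy=+3->C; (5,9):dx=+2,dy=-6->D; (5,10):dx=-2,dy=-4->C; (6,7):dx=+8,dy=+3->C
  (6,8):dx=+7,dy=+1->C; (6,9):dx=+6,dy=-8->D; (6,10):dx=+2,dy=-6->D; (7,8):dx=-1,dy=-2->C
  (7,9):dx=-2,dy=-11->C; (7,10):dx=-6,dy=-9->C; (8,9):dx=-1,dy=-9->C; (8,10):dx=-5,dy=-7->C
  (9,10):dx=-4,dy=+2->D
Step 2: C = 37, D = 8, total pairs = 45.
Step 3: tau = (C - D)/(n(n-1)/2) = (37 - 8)/45 = 0.644444.
Step 4: Exact two-sided p-value (enumerate n! = 3628800 permutations of y under H0): p = 0.009148.
Step 5: alpha = 0.05. reject H0.

tau_b = 0.6444 (C=37, D=8), p = 0.009148, reject H0.


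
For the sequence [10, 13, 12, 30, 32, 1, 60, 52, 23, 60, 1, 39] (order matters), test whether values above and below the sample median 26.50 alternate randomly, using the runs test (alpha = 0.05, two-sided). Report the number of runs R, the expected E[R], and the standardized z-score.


Step 1: Compute median = 26.50; label A = above, B = below.
Labels in order: BBBAABAABABA  (n_A = 6, n_B = 6)
Step 2: Count runs R = 8.
Step 3: Under H0 (random ordering), E[R] = 2*n_A*n_B/(n_A+n_B) + 1 = 2*6*6/12 + 1 = 7.0000.
        Var[R] = 2*n_A*n_B*(2*n_A*n_B - n_A - n_B) / ((n_A+n_B)^2 * (n_A+n_B-1)) = 4320/1584 = 2.7273.
        SD[R] = 1.6514.
Step 4: Continuity-corrected z = (R - 0.5 - E[R]) / SD[R] = (8 - 0.5 - 7.0000) / 1.6514 = 0.3028.
Step 5: Two-sided p-value via normal approximation = 2*(1 - Phi(|z|)) = 0.762069.
Step 6: alpha = 0.05. fail to reject H0.

R = 8, z = 0.3028, p = 0.762069, fail to reject H0.
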